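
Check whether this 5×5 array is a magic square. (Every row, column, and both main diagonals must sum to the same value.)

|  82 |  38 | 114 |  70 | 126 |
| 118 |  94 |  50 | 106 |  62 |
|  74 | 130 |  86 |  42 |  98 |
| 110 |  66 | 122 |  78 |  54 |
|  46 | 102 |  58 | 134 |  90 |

Row 1: 82 + 38 + 114 + 70 + 126 = 430.
Row 2: 118 + 94 + 50 + 106 + 62 = 430.
Row 3: 74 + 130 + 86 + 42 + 98 = 430.
Row 4: 110 + 66 + 122 + 78 + 54 = 430.
Row 5: 46 + 102 + 58 + 134 + 90 = 430.
Column 1: 82 + 118 + 74 + 110 + 46 = 430.
Column 2: 38 + 94 + 130 + 66 + 102 = 430.
Column 3: 114 + 50 + 86 + 122 + 58 = 430.
Column 4: 70 + 106 + 42 + 78 + 134 = 430.
Column 5: 126 + 62 + 98 + 54 + 90 = 430.
Main diagonal: 82 + 94 + 86 + 78 + 90 = 430.
Anti-diagonal: 126 + 106 + 86 + 66 + 46 = 430.
All lines sum to 430.

Yes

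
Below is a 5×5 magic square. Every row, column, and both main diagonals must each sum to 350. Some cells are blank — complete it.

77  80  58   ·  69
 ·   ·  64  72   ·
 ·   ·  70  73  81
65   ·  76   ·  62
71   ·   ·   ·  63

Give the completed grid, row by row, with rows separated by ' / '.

77 80 58 66 69 / 78 61 64 72 75 / 59 67 70 73 81 / 65 68 76 79 62 / 71 74 82 60 63

Row 1 must total 350; the given cells sum to 284, so (1,4) = 66.
The remaining cell in column 3 is (5,3) = 350 − 268 = 82.
Column 5: 69 + 81 + 62 + 63 + ? = 350, so (2,5) = 75.
Anti-diagonal needs 350; the known cells sum to 282, so (4,2) = 68.
Row 4 must total 350; the given cells sum to 271, so (4,4) = 79.
From column 4, 350 − (66 + 72 + 73 + 79) gives (5,4) = 60.
Using main diagonal: 77 + 70 + 79 + 63 + ? → (2,2) = 350 − 289 = 61.
From row 2, 350 − (61 + 64 + 72 + 75) gives (2,1) = 78.
From row 5, 350 − (71 + 82 + 60 + 63) gives (5,2) = 74.
The remaining cell in column 1 is (3,1) = 350 − 291 = 59.
Column 2 needs 350; the known cells sum to 283, so (3,2) = 67.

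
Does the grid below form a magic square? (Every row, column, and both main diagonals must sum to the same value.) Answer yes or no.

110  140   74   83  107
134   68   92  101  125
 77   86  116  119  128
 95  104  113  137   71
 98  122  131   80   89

No — main diagonal sums to 520 but row 1 sums to 514.

Row 1: 110 + 140 + 74 + 83 + 107 = 514.
Row 2: 134 + 68 + 92 + 101 + 125 = 520.
Row 3: 77 + 86 + 116 + 119 + 128 = 526.
Row 4: 95 + 104 + 113 + 137 + 71 = 520.
Row 5: 98 + 122 + 131 + 80 + 89 = 520.
Column 1: 110 + 134 + 77 + 95 + 98 = 514.
Column 2: 140 + 68 + 86 + 104 + 122 = 520.
Column 3: 74 + 92 + 116 + 113 + 131 = 526.
Column 4: 83 + 101 + 119 + 137 + 80 = 520.
Column 5: 107 + 125 + 128 + 71 + 89 = 520.
Main diagonal: 110 + 68 + 116 + 137 + 89 = 520.
Anti-diagonal: 107 + 101 + 116 + 104 + 98 = 526.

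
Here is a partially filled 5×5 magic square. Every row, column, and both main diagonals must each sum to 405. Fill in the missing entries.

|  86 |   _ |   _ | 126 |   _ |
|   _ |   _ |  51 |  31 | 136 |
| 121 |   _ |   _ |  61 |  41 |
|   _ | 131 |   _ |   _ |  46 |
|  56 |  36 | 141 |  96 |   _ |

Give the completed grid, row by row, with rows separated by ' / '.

Using row 5: 56 + 36 + 141 + 96 + ? → (5,5) = 405 − 329 = 76.
Column 4 must total 405; the given cells sum to 314, so (4,4) = 91.
Using column 5: 136 + 41 + 46 + 76 + ? → (1,5) = 405 − 299 = 106.
The remaining cell in anti-diagonal is (3,3) = 405 − 324 = 81.
From row 3, 405 − (121 + 81 + 61 + 41) gives (3,2) = 101.
Main diagonal needs 405; the known cells sum to 334, so (2,2) = 71.
Row 2 must total 405; the given cells sum to 289, so (2,1) = 116.
Column 1 must total 405; the given cells sum to 379, so (4,1) = 26.
Column 2 must total 405; the given cells sum to 339, so (1,2) = 66.
From row 1, 405 − (86 + 66 + 126 + 106) gives (1,3) = 21.
Row 4 must total 405; the given cells sum to 294, so (4,3) = 111.

86 66 21 126 106 / 116 71 51 31 136 / 121 101 81 61 41 / 26 131 111 91 46 / 56 36 141 96 76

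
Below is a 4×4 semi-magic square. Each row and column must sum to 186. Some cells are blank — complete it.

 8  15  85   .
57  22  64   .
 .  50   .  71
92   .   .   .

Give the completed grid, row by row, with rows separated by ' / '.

8 15 85 78 / 57 22 64 43 / 29 50 36 71 / 92 99 1 -6

Using row 1: 8 + 15 + 85 + ? → (1,4) = 186 − 108 = 78.
The remaining cell in row 2 is (2,4) = 186 − 143 = 43.
The remaining cell in column 1 is (3,1) = 186 − 157 = 29.
From column 2, 186 − (15 + 22 + 50) gives (4,2) = 99.
From column 4, 186 − (78 + 43 + 71) gives (4,4) = -6.
Using row 3: 29 + 50 + 71 + ? → (3,3) = 186 − 150 = 36.
Row 4 needs 186; the known cells sum to 185, so (4,3) = 1.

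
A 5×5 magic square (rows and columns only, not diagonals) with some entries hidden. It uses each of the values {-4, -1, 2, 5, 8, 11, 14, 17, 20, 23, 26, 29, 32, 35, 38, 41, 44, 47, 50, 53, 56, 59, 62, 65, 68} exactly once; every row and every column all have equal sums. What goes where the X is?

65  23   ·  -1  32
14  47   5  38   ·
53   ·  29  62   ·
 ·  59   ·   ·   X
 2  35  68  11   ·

8

The 25 entries sum to 800, so each line sums to 800/5 = 160.
Row 1 must total 160; the given cells sum to 119, so (1,3) = 41.
The remaining cell in row 2 is (2,5) = 160 − 104 = 56.
Using row 5: 2 + 35 + 68 + 11 + ? → (5,5) = 160 − 116 = 44.
Using column 1: 65 + 14 + 53 + 2 + ? → (4,1) = 160 − 134 = 26.
Column 2 needs 160; the known cells sum to 164, so (3,2) = -4.
Using column 3: 41 + 5 + 29 + 68 + ? → (4,3) = 160 − 143 = 17.
Column 4: -1 + 38 + 62 + 11 + ? = 160, so (4,4) = 50.
Row 3 needs 160; the known cells sum to 140, so (3,5) = 20.
Row 4 needs 160; the known cells sum to 152, so (4,5) = 8.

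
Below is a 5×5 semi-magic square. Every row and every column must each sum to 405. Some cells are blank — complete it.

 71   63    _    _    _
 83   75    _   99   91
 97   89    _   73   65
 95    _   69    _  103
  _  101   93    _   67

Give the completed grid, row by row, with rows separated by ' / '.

71 63 105 87 79 / 83 75 57 99 91 / 97 89 81 73 65 / 95 77 69 61 103 / 59 101 93 85 67

Row 2 needs 405; the known cells sum to 348, so (2,3) = 57.
The remaining cell in row 3 is (3,3) = 405 − 324 = 81.
The remaining cell in column 1 is (5,1) = 405 − 346 = 59.
Using column 2: 63 + 75 + 89 + 101 + ? → (4,2) = 405 − 328 = 77.
Column 3: 57 + 81 + 69 + 93 + ? = 405, so (1,3) = 105.
Using column 5: 91 + 65 + 103 + 67 + ? → (1,5) = 405 − 326 = 79.
Using row 1: 71 + 63 + 105 + 79 + ? → (1,4) = 405 − 318 = 87.
Using row 4: 95 + 77 + 69 + 103 + ? → (4,4) = 405 − 344 = 61.
Row 5: 59 + 101 + 93 + 67 + ? = 405, so (5,4) = 85.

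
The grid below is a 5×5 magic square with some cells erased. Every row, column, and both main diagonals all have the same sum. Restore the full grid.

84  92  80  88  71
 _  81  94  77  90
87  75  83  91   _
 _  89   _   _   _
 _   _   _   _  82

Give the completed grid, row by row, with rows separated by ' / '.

Row 1 is already complete: 84 + 92 + 80 + 88 + 71 = 415, so that is the magic constant.
From row 2, 415 − (81 + 94 + 77 + 90) gives (2,1) = 73.
Using row 3: 87 + 75 + 83 + 91 + ? → (3,5) = 415 − 336 = 79.
Using column 2: 92 + 81 + 75 + 89 + ? → (5,2) = 415 − 337 = 78.
Column 5 needs 415; the known cells sum to 322, so (4,5) = 93.
Main diagonal needs 415; the known cells sum to 330, so (4,4) = 85.
Anti-diagonal needs 415; the known cells sum to 320, so (5,1) = 95.
Column 1: 84 + 73 + 87 + 95 + ? = 415, so (4,1) = 76.
Using column 4: 88 + 77 + 91 + 85 + ? → (5,4) = 415 − 341 = 74.
From row 4, 415 − (76 + 89 + 85 + 93) gives (4,3) = 72.
From row 5, 415 − (95 + 78 + 74 + 82) gives (5,3) = 86.

84 92 80 88 71 / 73 81 94 77 90 / 87 75 83 91 79 / 76 89 72 85 93 / 95 78 86 74 82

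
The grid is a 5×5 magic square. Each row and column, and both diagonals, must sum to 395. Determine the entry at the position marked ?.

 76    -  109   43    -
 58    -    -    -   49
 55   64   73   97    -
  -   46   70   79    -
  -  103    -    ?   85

From row 3, 395 − (55 + 64 + 73 + 97) gives (3,5) = 106.
Main diagonal must total 395; the given cells sum to 313, so (2,2) = 82.
Column 2 needs 395; the known cells sum to 295, so (1,2) = 100.
Row 1 needs 395; the known cells sum to 328, so (1,5) = 67.
From column 5, 395 − (67 + 49 + 106 + 85) gives (4,5) = 88.
From row 4, 395 − (46 + 70 + 79 + 88) gives (4,1) = 112.
Column 1: 76 + 58 + 55 + 112 + ? = 395, so (5,1) = 94.
From anti-diagonal, 395 − (67 + 73 + 46 + 94) gives (2,4) = 115.
Using row 2: 58 + 82 + 115 + 49 + ? → (2,3) = 395 − 304 = 91.
From column 3, 395 − (109 + 91 + 73 + 70) gives (5,3) = 52.
The remaining cell in column 4 is (5,4) = 395 − 334 = 61.

61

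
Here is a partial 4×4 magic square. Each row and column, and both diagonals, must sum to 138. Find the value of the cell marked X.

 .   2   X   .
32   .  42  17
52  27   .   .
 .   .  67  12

Using row 2: 32 + 42 + 17 + ? → (2,2) = 138 − 91 = 47.
Column 2: 2 + 47 + 27 + ? = 138, so (4,2) = 62.
From row 4, 138 − (62 + 67 + 12) gives (4,1) = -3.
Column 1 needs 138; the known cells sum to 81, so (1,1) = 57.
Main diagonal: 57 + 47 + 12 + ? = 138, so (3,3) = 22.
The remaining cell in anti-diagonal is (1,4) = 138 − 66 = 72.
Using row 1: 57 + 2 + 72 + ? → (1,3) = 138 − 131 = 7.

7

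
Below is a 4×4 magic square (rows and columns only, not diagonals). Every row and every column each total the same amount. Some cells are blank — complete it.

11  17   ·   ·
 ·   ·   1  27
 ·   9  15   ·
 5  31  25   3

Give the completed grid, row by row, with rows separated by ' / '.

11 17 23 13 / 29 7 1 27 / 19 9 15 21 / 5 31 25 3

Row 4 is already complete: 5 + 31 + 25 + 3 = 64, so that is the magic constant.
Using column 2: 17 + 9 + 31 + ? → (2,2) = 64 − 57 = 7.
Using column 3: 1 + 15 + 25 + ? → (1,3) = 64 − 41 = 23.
Row 1: 11 + 17 + 23 + ? = 64, so (1,4) = 13.
Row 2 needs 64; the known cells sum to 35, so (2,1) = 29.
Column 1: 11 + 29 + 5 + ? = 64, so (3,1) = 19.
The remaining cell in column 4 is (3,4) = 64 − 43 = 21.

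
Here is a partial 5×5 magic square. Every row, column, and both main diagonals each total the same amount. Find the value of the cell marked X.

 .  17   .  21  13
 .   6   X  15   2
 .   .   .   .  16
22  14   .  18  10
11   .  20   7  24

Column 5 is complete and sums to 65; that is the magic constant.
Using row 4: 22 + 14 + 18 + 10 + ? → (4,3) = 65 − 64 = 1.
The remaining cell in row 5 is (5,2) = 65 − 62 = 3.
Using column 2: 17 + 6 + 14 + 3 + ? → (3,2) = 65 − 40 = 25.
Column 4: 21 + 15 + 18 + 7 + ? = 65, so (3,4) = 4.
Anti-diagonal needs 65; the known cells sum to 53, so (3,3) = 12.
Row 3 must total 65; the given cells sum to 57, so (3,1) = 8.
Main diagonal must total 65; the given cells sum to 60, so (1,1) = 5.
Row 1 must total 65; the given cells sum to 56, so (1,3) = 9.
From column 1, 65 − (5 + 8 + 22 + 11) gives (2,1) = 19.
Column 3 must total 65; the given cells sum to 42, so (2,3) = 23.

23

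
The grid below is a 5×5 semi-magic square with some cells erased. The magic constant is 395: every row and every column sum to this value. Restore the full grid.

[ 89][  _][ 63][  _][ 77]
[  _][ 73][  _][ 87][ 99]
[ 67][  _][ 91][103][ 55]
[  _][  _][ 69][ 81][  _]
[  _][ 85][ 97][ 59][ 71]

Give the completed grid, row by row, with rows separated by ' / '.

Using row 3: 67 + 91 + 103 + 55 + ? → (3,2) = 395 − 316 = 79.
Row 5 must total 395; the given cells sum to 312, so (5,1) = 83.
Using column 3: 63 + 91 + 69 + 97 + ? → (2,3) = 395 − 320 = 75.
Using column 4: 87 + 103 + 81 + 59 + ? → (1,4) = 395 − 330 = 65.
From column 5, 395 − (77 + 99 + 55 + 71) gives (4,5) = 93.
Row 1 must total 395; the given cells sum to 294, so (1,2) = 101.
Row 2 must total 395; the given cells sum to 334, so (2,1) = 61.
Column 1: 89 + 61 + 67 + 83 + ? = 395, so (4,1) = 95.
The remaining cell in column 2 is (4,2) = 395 − 338 = 57.

89 101 63 65 77 / 61 73 75 87 99 / 67 79 91 103 55 / 95 57 69 81 93 / 83 85 97 59 71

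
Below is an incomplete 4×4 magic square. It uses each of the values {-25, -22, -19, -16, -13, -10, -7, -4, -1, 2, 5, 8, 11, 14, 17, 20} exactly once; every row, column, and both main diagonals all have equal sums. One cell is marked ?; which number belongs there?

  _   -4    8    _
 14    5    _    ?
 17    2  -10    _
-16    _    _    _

The 16 entries sum to -40, so each line sums to -40/4 = -10.
Row 3 must total -10; the given cells sum to 9, so (3,4) = -19.
From column 1, -10 − (14 + 17 + (-16)) gives (1,1) = -25.
Column 2 needs -10; the known cells sum to 3, so (4,2) = -13.
From main diagonal, -10 − (-25 + 5 + (-10)) gives (4,4) = 20.
Using row 1: -25 + (-4) + 8 + ? → (1,4) = -10 − (-21) = 11.
From row 4, -10 − (-16 + (-13) + 20) gives (4,3) = -1.
Using column 3: 8 + (-10) + (-1) + ? → (2,3) = -10 − (-3) = -7.
Using column 4: 11 + (-19) + 20 + ? → (2,4) = -10 − 12 = -22.

-22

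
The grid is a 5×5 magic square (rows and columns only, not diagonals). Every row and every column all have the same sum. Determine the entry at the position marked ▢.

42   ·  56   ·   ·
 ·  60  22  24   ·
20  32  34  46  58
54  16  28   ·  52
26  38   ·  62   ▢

Row 3 is complete and sums to 190; that is the magic constant.
Row 4 needs 190; the known cells sum to 150, so (4,4) = 40.
Column 1 needs 190; the known cells sum to 142, so (2,1) = 48.
Column 2 must total 190; the given cells sum to 146, so (1,2) = 44.
Column 3 must total 190; the given cells sum to 140, so (5,3) = 50.
Column 4: 24 + 46 + 40 + 62 + ? = 190, so (1,4) = 18.
From row 1, 190 − (42 + 44 + 56 + 18) gives (1,5) = 30.
Row 2 needs 190; the known cells sum to 154, so (2,5) = 36.
The remaining cell in row 5 is (5,5) = 190 − 176 = 14.

14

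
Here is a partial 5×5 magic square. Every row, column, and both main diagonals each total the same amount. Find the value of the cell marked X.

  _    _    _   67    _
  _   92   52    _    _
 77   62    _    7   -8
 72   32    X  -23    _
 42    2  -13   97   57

Row 5 is complete and sums to 185; that is the magic constant.
Using row 3: 77 + 62 + 7 + (-8) + ? → (3,3) = 185 − 138 = 47.
Column 2 needs 185; the known cells sum to 188, so (1,2) = -3.
Column 4 must total 185; the given cells sum to 148, so (2,4) = 37.
Using main diagonal: 92 + 47 + (-23) + 57 + ? → (1,1) = 185 − 173 = 12.
The remaining cell in anti-diagonal is (1,5) = 185 − 158 = 27.
The remaining cell in row 1 is (1,3) = 185 − 103 = 82.
Using column 1: 12 + 77 + 72 + 42 + ? → (2,1) = 185 − 203 = -18.
Column 3: 82 + 52 + 47 + (-13) + ? = 185, so (4,3) = 17.

17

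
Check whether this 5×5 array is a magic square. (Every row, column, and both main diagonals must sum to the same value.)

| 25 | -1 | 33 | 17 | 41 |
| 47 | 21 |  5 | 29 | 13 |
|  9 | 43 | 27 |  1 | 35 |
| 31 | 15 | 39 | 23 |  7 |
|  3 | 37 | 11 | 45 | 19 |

Row 1: 25 + (-1) + 33 + 17 + 41 = 115.
Row 2: 47 + 21 + 5 + 29 + 13 = 115.
Row 3: 9 + 43 + 27 + 1 + 35 = 115.
Row 4: 31 + 15 + 39 + 23 + 7 = 115.
Row 5: 3 + 37 + 11 + 45 + 19 = 115.
Column 1: 25 + 47 + 9 + 31 + 3 = 115.
Column 2: -1 + 21 + 43 + 15 + 37 = 115.
Column 3: 33 + 5 + 27 + 39 + 11 = 115.
Column 4: 17 + 29 + 1 + 23 + 45 = 115.
Column 5: 41 + 13 + 35 + 7 + 19 = 115.
Main diagonal: 25 + 21 + 27 + 23 + 19 = 115.
Anti-diagonal: 41 + 29 + 27 + 15 + 3 = 115.
All lines sum to 115.

Yes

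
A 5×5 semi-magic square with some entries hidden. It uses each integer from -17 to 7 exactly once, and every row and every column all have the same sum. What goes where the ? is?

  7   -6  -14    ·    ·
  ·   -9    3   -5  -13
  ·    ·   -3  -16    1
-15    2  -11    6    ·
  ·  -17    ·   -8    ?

4

The entries are -17 through 7, which sum to -125, so each line sums to -125/5 = -25.
From row 2, -25 − (-9 + 3 + (-5) + (-13)) gives (2,1) = -1.
Row 4 must total -25; the given cells sum to -18, so (4,5) = -7.
Column 2 needs -25; the known cells sum to -30, so (3,2) = 5.
The remaining cell in column 3 is (5,3) = -25 − (-25) = 0.
Using column 4: -5 + (-16) + 6 + (-8) + ? → (1,4) = -25 − (-23) = -2.
The remaining cell in row 1 is (1,5) = -25 − (-15) = -10.
Using row 3: 5 + (-3) + (-16) + 1 + ? → (3,1) = -25 − (-13) = -12.
From column 1, -25 − (7 + (-1) + (-12) + (-15)) gives (5,1) = -4.
The remaining cell in column 5 is (5,5) = -25 − (-29) = 4.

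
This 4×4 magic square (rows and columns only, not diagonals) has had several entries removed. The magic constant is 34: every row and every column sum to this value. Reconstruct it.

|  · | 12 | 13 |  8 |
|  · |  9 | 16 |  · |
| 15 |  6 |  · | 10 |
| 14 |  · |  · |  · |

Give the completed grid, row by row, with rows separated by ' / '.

1 12 13 8 / 4 9 16 5 / 15 6 3 10 / 14 7 2 11

From row 1, 34 − (12 + 13 + 8) gives (1,1) = 1.
The remaining cell in row 3 is (3,3) = 34 − 31 = 3.
Column 1 needs 34; the known cells sum to 30, so (2,1) = 4.
Column 2: 12 + 9 + 6 + ? = 34, so (4,2) = 7.
Column 3: 13 + 16 + 3 + ? = 34, so (4,3) = 2.
Row 2 needs 34; the known cells sum to 29, so (2,4) = 5.
Row 4 must total 34; the given cells sum to 23, so (4,4) = 11.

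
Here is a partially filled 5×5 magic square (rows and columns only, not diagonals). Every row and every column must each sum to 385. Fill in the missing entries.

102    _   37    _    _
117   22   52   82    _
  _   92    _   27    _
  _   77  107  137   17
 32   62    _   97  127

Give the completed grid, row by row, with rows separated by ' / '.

Row 2 needs 385; the known cells sum to 273, so (2,5) = 112.
Row 4 must total 385; the given cells sum to 338, so (4,1) = 47.
Row 5: 32 + 62 + 97 + 127 + ? = 385, so (5,3) = 67.
Column 1 needs 385; the known cells sum to 298, so (3,1) = 87.
Using column 2: 22 + 92 + 77 + 62 + ? → (1,2) = 385 − 253 = 132.
Column 3 must total 385; the given cells sum to 263, so (3,3) = 122.
The remaining cell in column 4 is (1,4) = 385 − 343 = 42.
From row 1, 385 − (102 + 132 + 37 + 42) gives (1,5) = 72.
Using row 3: 87 + 92 + 122 + 27 + ? → (3,5) = 385 − 328 = 57.

102 132 37 42 72 / 117 22 52 82 112 / 87 92 122 27 57 / 47 77 107 137 17 / 32 62 67 97 127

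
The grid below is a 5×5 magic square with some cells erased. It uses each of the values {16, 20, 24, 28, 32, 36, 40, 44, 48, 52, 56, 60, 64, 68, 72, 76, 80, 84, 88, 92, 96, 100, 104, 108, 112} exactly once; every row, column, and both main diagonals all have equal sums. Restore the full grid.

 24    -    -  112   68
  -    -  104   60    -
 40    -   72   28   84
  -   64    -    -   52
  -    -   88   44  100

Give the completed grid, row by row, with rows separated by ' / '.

The 25 entries sum to 1600, so each line sums to 1600/5 = 320.
The remaining cell in row 3 is (3,2) = 320 − 224 = 96.
The remaining cell in column 4 is (4,4) = 320 − 244 = 76.
Using column 5: 68 + 84 + 52 + 100 + ? → (2,5) = 320 − 304 = 16.
Main diagonal needs 320; the known cells sum to 272, so (2,2) = 48.
From anti-diagonal, 320 − (68 + 60 + 72 + 64) gives (5,1) = 56.
Row 2 needs 320; the known cells sum to 228, so (2,1) = 92.
The remaining cell in row 5 is (5,2) = 320 − 288 = 32.
From column 1, 320 − (24 + 92 + 40 + 56) gives (4,1) = 108.
Column 2 needs 320; the known cells sum to 240, so (1,2) = 80.
Row 1 must total 320; the given cells sum to 284, so (1,3) = 36.
Using row 4: 108 + 64 + 76 + 52 + ? → (4,3) = 320 − 300 = 20.

24 80 36 112 68 / 92 48 104 60 16 / 40 96 72 28 84 / 108 64 20 76 52 / 56 32 88 44 100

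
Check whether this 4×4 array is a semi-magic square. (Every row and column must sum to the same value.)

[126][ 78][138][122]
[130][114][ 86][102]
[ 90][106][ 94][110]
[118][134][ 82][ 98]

Row 1: 126 + 78 + 138 + 122 = 464.
Row 2: 130 + 114 + 86 + 102 = 432.
Row 3: 90 + 106 + 94 + 110 = 400.
Row 4: 118 + 134 + 82 + 98 = 432.
Column 1: 126 + 130 + 90 + 118 = 464.
Column 2: 78 + 114 + 106 + 134 = 432.
Column 3: 138 + 86 + 94 + 82 = 400.
Column 4: 122 + 102 + 110 + 98 = 432.

No — column 3 sums to 400 but column 4 sums to 432.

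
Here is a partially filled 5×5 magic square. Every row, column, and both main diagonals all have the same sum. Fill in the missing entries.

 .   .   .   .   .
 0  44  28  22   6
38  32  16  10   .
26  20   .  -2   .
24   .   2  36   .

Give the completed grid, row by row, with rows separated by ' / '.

12 -4 40 34 18 / 0 44 28 22 6 / 38 32 16 10 4 / 26 20 14 -2 42 / 24 8 2 36 30

Row 2 is already complete: 0 + 44 + 28 + 22 + 6 = 100, so that is the magic constant.
Using row 3: 38 + 32 + 16 + 10 + ? → (3,5) = 100 − 96 = 4.
Column 1 must total 100; the given cells sum to 88, so (1,1) = 12.
Using column 4: 22 + 10 + (-2) + 36 + ? → (1,4) = 100 − 66 = 34.
From main diagonal, 100 − (12 + 44 + 16 + (-2)) gives (5,5) = 30.
Anti-diagonal: 22 + 16 + 20 + 24 + ? = 100, so (1,5) = 18.
Row 5 must total 100; the given cells sum to 92, so (5,2) = 8.
Column 2 needs 100; the known cells sum to 104, so (1,2) = -4.
Column 5 needs 100; the known cells sum to 58, so (4,5) = 42.
Using row 1: 12 + (-4) + 34 + 18 + ? → (1,3) = 100 − 60 = 40.
Row 4 needs 100; the known cells sum to 86, so (4,3) = 14.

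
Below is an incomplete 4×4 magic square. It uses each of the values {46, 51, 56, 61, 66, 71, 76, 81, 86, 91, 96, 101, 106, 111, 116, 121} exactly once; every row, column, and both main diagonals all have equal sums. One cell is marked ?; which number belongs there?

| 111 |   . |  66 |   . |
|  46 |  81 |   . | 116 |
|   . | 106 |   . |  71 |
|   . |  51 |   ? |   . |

121

The 16 entries sum to 1336, so each line sums to 1336/4 = 334.
Using row 2: 46 + 81 + 116 + ? → (2,3) = 334 − 243 = 91.
Column 2 needs 334; the known cells sum to 238, so (1,2) = 96.
Row 1 needs 334; the known cells sum to 273, so (1,4) = 61.
Column 4 must total 334; the given cells sum to 248, so (4,4) = 86.
Main diagonal needs 334; the known cells sum to 278, so (3,3) = 56.
From anti-diagonal, 334 − (61 + 91 + 106) gives (4,1) = 76.
The remaining cell in row 3 is (3,1) = 334 − 233 = 101.
Row 4 must total 334; the given cells sum to 213, so (4,3) = 121.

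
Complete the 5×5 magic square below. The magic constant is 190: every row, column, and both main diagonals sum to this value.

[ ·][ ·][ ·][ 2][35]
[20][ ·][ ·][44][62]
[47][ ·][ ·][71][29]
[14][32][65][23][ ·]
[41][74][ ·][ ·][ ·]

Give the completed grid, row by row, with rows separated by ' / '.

Row 4 needs 190; the known cells sum to 134, so (4,5) = 56.
Using column 1: 20 + 47 + 14 + 41 + ? → (1,1) = 190 − 122 = 68.
From column 4, 190 − (2 + 44 + 71 + 23) gives (5,4) = 50.
Using column 5: 35 + 62 + 29 + 56 + ? → (5,5) = 190 − 182 = 8.
Anti-diagonal must total 190; the given cells sum to 152, so (3,3) = 38.
Row 3 must total 190; the given cells sum to 185, so (3,2) = 5.
The remaining cell in row 5 is (5,3) = 190 − 173 = 17.
Main diagonal needs 190; the known cells sum to 137, so (2,2) = 53.
From row 2, 190 − (20 + 53 + 44 + 62) gives (2,3) = 11.
Using column 2: 53 + 5 + 32 + 74 + ? → (1,2) = 190 − 164 = 26.
Column 3 needs 190; the known cells sum to 131, so (1,3) = 59.

68 26 59 2 35 / 20 53 11 44 62 / 47 5 38 71 29 / 14 32 65 23 56 / 41 74 17 50 8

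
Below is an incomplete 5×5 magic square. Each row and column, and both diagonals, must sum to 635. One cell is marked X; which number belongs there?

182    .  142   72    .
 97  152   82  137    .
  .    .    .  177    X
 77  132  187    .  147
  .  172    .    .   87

107

Row 2 must total 635; the given cells sum to 468, so (2,5) = 167.
Row 4 needs 635; the known cells sum to 543, so (4,4) = 92.
Column 4 needs 635; the known cells sum to 478, so (5,4) = 157.
The remaining cell in main diagonal is (3,3) = 635 − 513 = 122.
Column 3 must total 635; the given cells sum to 533, so (5,3) = 102.
Using row 5: 172 + 102 + 157 + 87 + ? → (5,1) = 635 − 518 = 117.
Using column 1: 182 + 97 + 77 + 117 + ? → (3,1) = 635 − 473 = 162.
The remaining cell in anti-diagonal is (1,5) = 635 − 508 = 127.
The remaining cell in row 1 is (1,2) = 635 − 523 = 112.
The remaining cell in column 2 is (3,2) = 635 − 568 = 67.
Column 5: 127 + 167 + 147 + 87 + ? = 635, so (3,5) = 107.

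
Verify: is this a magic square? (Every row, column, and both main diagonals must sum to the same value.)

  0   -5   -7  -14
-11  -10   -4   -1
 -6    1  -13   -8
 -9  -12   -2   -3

Row 1: 0 + (-5) + (-7) + (-14) = -26.
Row 2: -11 + (-10) + (-4) + (-1) = -26.
Row 3: -6 + 1 + (-13) + (-8) = -26.
Row 4: -9 + (-12) + (-2) + (-3) = -26.
Column 1: 0 + (-11) + (-6) + (-9) = -26.
Column 2: -5 + (-10) + 1 + (-12) = -26.
Column 3: -7 + (-4) + (-13) + (-2) = -26.
Column 4: -14 + (-1) + (-8) + (-3) = -26.
Main diagonal: 0 + (-10) + (-13) + (-3) = -26.
Anti-diagonal: -14 + (-4) + 1 + (-9) = -26.
All lines sum to -26.

Yes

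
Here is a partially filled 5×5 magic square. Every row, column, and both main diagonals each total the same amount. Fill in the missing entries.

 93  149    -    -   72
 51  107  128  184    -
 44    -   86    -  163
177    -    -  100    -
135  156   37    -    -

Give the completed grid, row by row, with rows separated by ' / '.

Column 1 is already complete: 93 + 51 + 44 + 177 + 135 = 500, so that is the magic constant.
Row 2 needs 500; the known cells sum to 470, so (2,5) = 30.
From main diagonal, 500 − (93 + 107 + 86 + 100) gives (5,5) = 114.
Anti-diagonal needs 500; the known cells sum to 477, so (4,2) = 23.
The remaining cell in row 5 is (5,4) = 500 − 442 = 58.
Column 2 must total 500; the given cells sum to 435, so (3,2) = 65.
From column 5, 500 − (72 + 30 + 163 + 114) gives (4,5) = 121.
The remaining cell in row 3 is (3,4) = 500 − 358 = 142.
Using row 4: 177 + 23 + 100 + 121 + ? → (4,3) = 500 − 421 = 79.
The remaining cell in column 3 is (1,3) = 500 − 330 = 170.
The remaining cell in column 4 is (1,4) = 500 − 484 = 16.

93 149 170 16 72 / 51 107 128 184 30 / 44 65 86 142 163 / 177 23 79 100 121 / 135 156 37 58 114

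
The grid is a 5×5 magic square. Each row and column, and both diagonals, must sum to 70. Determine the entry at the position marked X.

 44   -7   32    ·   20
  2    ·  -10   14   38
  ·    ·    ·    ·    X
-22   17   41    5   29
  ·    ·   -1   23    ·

Row 1: 44 + (-7) + 32 + 20 + ? = 70, so (1,4) = -19.
Row 2 needs 70; the known cells sum to 44, so (2,2) = 26.
Column 3 needs 70; the known cells sum to 62, so (3,3) = 8.
Column 4 needs 70; the known cells sum to 23, so (3,4) = 47.
Main diagonal needs 70; the known cells sum to 83, so (5,5) = -13.
Using anti-diagonal: 20 + 14 + 8 + 17 + ? → (5,1) = 70 − 59 = 11.
Row 5: 11 + (-1) + 23 + (-13) + ? = 70, so (5,2) = 50.
Column 1: 44 + 2 + (-22) + 11 + ? = 70, so (3,1) = 35.
Using column 2: -7 + 26 + 17 + 50 + ? → (3,2) = 70 − 86 = -16.
Column 5 must total 70; the given cells sum to 74, so (3,5) = -4.

-4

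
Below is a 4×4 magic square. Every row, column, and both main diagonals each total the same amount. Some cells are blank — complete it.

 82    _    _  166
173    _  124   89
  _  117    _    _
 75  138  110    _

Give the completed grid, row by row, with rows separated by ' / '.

Anti-diagonal is already complete: 166 + 124 + 117 + 75 = 482, so that is the magic constant.
The remaining cell in row 2 is (2,2) = 482 − 386 = 96.
Row 4 needs 482; the known cells sum to 323, so (4,4) = 159.
The remaining cell in column 1 is (3,1) = 482 − 330 = 152.
Column 2 needs 482; the known cells sum to 351, so (1,2) = 131.
Column 4: 166 + 89 + 159 + ? = 482, so (3,4) = 68.
Main diagonal must total 482; the given cells sum to 337, so (3,3) = 145.
Row 1 must total 482; the given cells sum to 379, so (1,3) = 103.

82 131 103 166 / 173 96 124 89 / 152 117 145 68 / 75 138 110 159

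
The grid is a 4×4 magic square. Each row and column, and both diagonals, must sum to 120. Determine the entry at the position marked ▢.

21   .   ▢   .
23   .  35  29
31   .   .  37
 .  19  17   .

From row 2, 120 − (23 + 35 + 29) gives (2,2) = 33.
Column 1 must total 120; the given cells sum to 75, so (4,1) = 45.
From row 4, 120 − (45 + 19 + 17) gives (4,4) = 39.
Column 4 needs 120; the known cells sum to 105, so (1,4) = 15.
Main diagonal: 21 + 33 + 39 + ? = 120, so (3,3) = 27.
Anti-diagonal: 15 + 35 + 45 + ? = 120, so (3,2) = 25.
The remaining cell in column 2 is (1,2) = 120 − 77 = 43.
Column 3 must total 120; the given cells sum to 79, so (1,3) = 41.

41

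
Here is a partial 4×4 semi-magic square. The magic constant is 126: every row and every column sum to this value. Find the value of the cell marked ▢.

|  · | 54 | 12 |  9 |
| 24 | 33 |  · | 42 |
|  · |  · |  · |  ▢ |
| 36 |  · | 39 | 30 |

45

Row 1 needs 126; the known cells sum to 75, so (1,1) = 51.
Row 2 must total 126; the given cells sum to 99, so (2,3) = 27.
The remaining cell in row 4 is (4,2) = 126 − 105 = 21.
Using column 1: 51 + 24 + 36 + ? → (3,1) = 126 − 111 = 15.
Using column 2: 54 + 33 + 21 + ? → (3,2) = 126 − 108 = 18.
The remaining cell in column 3 is (3,3) = 126 − 78 = 48.
From column 4, 126 − (9 + 42 + 30) gives (3,4) = 45.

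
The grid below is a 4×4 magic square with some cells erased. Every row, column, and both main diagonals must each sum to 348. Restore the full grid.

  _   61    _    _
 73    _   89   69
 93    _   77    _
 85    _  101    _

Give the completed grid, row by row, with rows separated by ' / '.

97 61 81 109 / 73 117 89 69 / 93 65 77 113 / 85 105 101 57

Row 2 must total 348; the given cells sum to 231, so (2,2) = 117.
Using column 1: 73 + 93 + 85 + ? → (1,1) = 348 − 251 = 97.
From column 3, 348 − (89 + 77 + 101) gives (1,3) = 81.
Main diagonal needs 348; the known cells sum to 291, so (4,4) = 57.
From row 1, 348 − (97 + 61 + 81) gives (1,4) = 109.
Using row 4: 85 + 101 + 57 + ? → (4,2) = 348 − 243 = 105.
The remaining cell in column 2 is (3,2) = 348 − 283 = 65.
The remaining cell in column 4 is (3,4) = 348 − 235 = 113.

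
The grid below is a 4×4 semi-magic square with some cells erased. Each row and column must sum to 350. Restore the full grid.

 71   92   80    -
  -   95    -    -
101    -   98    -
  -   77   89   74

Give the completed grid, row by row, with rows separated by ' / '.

71 92 80 107 / 68 95 83 104 / 101 86 98 65 / 110 77 89 74

Row 1 must total 350; the given cells sum to 243, so (1,4) = 107.
Row 4: 77 + 89 + 74 + ? = 350, so (4,1) = 110.
Using column 1: 71 + 101 + 110 + ? → (2,1) = 350 − 282 = 68.
From column 2, 350 − (92 + 95 + 77) gives (3,2) = 86.
Column 3 needs 350; the known cells sum to 267, so (2,3) = 83.
Row 2: 68 + 95 + 83 + ? = 350, so (2,4) = 104.
Using row 3: 101 + 86 + 98 + ? → (3,4) = 350 − 285 = 65.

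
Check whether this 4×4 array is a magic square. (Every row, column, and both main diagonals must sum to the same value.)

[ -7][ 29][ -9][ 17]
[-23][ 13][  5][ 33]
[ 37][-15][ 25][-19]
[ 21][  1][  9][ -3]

Row 1: -7 + 29 + (-9) + 17 = 30.
Row 2: -23 + 13 + 5 + 33 = 28.
Row 3: 37 + (-15) + 25 + (-19) = 28.
Row 4: 21 + 1 + 9 + (-3) = 28.
Column 1: -7 + (-23) + 37 + 21 = 28.
Column 2: 29 + 13 + (-15) + 1 = 28.
Column 3: -9 + 5 + 25 + 9 = 30.
Column 4: 17 + 33 + (-19) + (-3) = 28.
Main diagonal: -7 + 13 + 25 + (-3) = 28.
Anti-diagonal: 17 + 5 + (-15) + 21 = 28.

No — column 2 sums to 28 but row 1 sums to 30.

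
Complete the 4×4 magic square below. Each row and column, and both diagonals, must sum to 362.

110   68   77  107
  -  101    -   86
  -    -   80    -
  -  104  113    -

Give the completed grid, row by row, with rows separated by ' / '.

Using column 2: 68 + 101 + 104 + ? → (3,2) = 362 − 273 = 89.
Column 3 needs 362; the known cells sum to 270, so (2,3) = 92.
Main diagonal needs 362; the known cells sum to 291, so (4,4) = 71.
Anti-diagonal needs 362; the known cells sum to 288, so (4,1) = 74.
Row 2 needs 362; the known cells sum to 279, so (2,1) = 83.
The remaining cell in column 1 is (3,1) = 362 − 267 = 95.
Column 4 must total 362; the given cells sum to 264, so (3,4) = 98.

110 68 77 107 / 83 101 92 86 / 95 89 80 98 / 74 104 113 71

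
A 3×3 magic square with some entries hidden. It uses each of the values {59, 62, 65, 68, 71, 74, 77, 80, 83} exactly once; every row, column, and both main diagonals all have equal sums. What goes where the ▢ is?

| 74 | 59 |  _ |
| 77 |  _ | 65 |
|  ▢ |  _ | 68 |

62

The 9 entries sum to 639, so each line sums to 639/3 = 213.
The remaining cell in row 1 is (1,3) = 213 − 133 = 80.
From row 2, 213 − (77 + 65) gives (2,2) = 71.
The remaining cell in column 1 is (3,1) = 213 − 151 = 62.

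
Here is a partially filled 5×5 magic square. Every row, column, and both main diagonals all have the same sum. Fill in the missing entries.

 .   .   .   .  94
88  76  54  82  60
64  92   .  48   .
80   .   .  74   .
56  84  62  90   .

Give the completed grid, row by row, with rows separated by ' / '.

Row 2 is already complete: 88 + 76 + 54 + 82 + 60 = 360, so that is the magic constant.
From row 5, 360 − (56 + 84 + 62 + 90) gives (5,5) = 68.
Column 1: 88 + 64 + 80 + 56 + ? = 360, so (1,1) = 72.
Column 4: 82 + 48 + 74 + 90 + ? = 360, so (1,4) = 66.
Using main diagonal: 72 + 76 + 74 + 68 + ? → (3,3) = 360 − 290 = 70.
Anti-diagonal must total 360; the given cells sum to 302, so (4,2) = 58.
Using row 3: 64 + 92 + 70 + 48 + ? → (3,5) = 360 − 274 = 86.
The remaining cell in column 2 is (1,2) = 360 − 310 = 50.
Column 5 needs 360; the known cells sum to 308, so (4,5) = 52.
Row 1 needs 360; the known cells sum to 282, so (1,3) = 78.
Row 4 must total 360; the given cells sum to 264, so (4,3) = 96.

72 50 78 66 94 / 88 76 54 82 60 / 64 92 70 48 86 / 80 58 96 74 52 / 56 84 62 90 68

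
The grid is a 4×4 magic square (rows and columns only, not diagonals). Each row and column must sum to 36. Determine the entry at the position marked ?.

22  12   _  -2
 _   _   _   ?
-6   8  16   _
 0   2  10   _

-4

Row 1 needs 36; the known cells sum to 32, so (1,3) = 4.
Row 3 needs 36; the known cells sum to 18, so (3,4) = 18.
Row 4 must total 36; the given cells sum to 12, so (4,4) = 24.
From column 1, 36 − (22 + (-6) + 0) gives (2,1) = 20.
From column 2, 36 − (12 + 8 + 2) gives (2,2) = 14.
Column 3 must total 36; the given cells sum to 30, so (2,3) = 6.
Column 4 needs 36; the known cells sum to 40, so (2,4) = -4.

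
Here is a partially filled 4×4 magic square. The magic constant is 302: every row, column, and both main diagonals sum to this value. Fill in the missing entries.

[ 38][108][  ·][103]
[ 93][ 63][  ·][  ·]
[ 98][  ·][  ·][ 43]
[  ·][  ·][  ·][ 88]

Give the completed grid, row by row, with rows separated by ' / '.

38 108 53 103 / 93 63 78 68 / 98 48 113 43 / 73 83 58 88

The remaining cell in row 1 is (1,3) = 302 − 249 = 53.
From column 1, 302 − (38 + 93 + 98) gives (4,1) = 73.
From column 4, 302 − (103 + 43 + 88) gives (2,4) = 68.
Using main diagonal: 38 + 63 + 88 + ? → (3,3) = 302 − 189 = 113.
Row 2 needs 302; the known cells sum to 224, so (2,3) = 78.
The remaining cell in row 3 is (3,2) = 302 − 254 = 48.
Column 2 needs 302; the known cells sum to 219, so (4,2) = 83.
From column 3, 302 − (53 + 78 + 113) gives (4,3) = 58.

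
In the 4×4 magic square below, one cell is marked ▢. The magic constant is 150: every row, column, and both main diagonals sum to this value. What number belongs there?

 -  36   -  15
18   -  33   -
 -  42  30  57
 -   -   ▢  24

Row 3 needs 150; the known cells sum to 129, so (3,1) = 21.
Column 4: 15 + 57 + 24 + ? = 150, so (2,4) = 54.
Anti-diagonal: 15 + 33 + 42 + ? = 150, so (4,1) = 60.
Using row 2: 18 + 33 + 54 + ? → (2,2) = 150 − 105 = 45.
The remaining cell in column 1 is (1,1) = 150 − 99 = 51.
Column 2 must total 150; the given cells sum to 123, so (4,2) = 27.
Using row 1: 51 + 36 + 15 + ? → (1,3) = 150 − 102 = 48.
Row 4 must total 150; the given cells sum to 111, so (4,3) = 39.

39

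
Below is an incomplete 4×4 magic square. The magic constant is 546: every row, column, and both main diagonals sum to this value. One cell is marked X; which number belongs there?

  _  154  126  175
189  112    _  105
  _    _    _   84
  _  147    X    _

Row 1 needs 546; the known cells sum to 455, so (1,1) = 91.
Row 2: 189 + 112 + 105 + ? = 546, so (2,3) = 140.
Column 2 must total 546; the given cells sum to 413, so (3,2) = 133.
The remaining cell in column 4 is (4,4) = 546 − 364 = 182.
From main diagonal, 546 − (91 + 112 + 182) gives (3,3) = 161.
Using anti-diagonal: 175 + 140 + 133 + ? → (4,1) = 546 − 448 = 98.
Row 3 must total 546; the given cells sum to 378, so (3,1) = 168.
Using row 4: 98 + 147 + 182 + ? → (4,3) = 546 − 427 = 119.

119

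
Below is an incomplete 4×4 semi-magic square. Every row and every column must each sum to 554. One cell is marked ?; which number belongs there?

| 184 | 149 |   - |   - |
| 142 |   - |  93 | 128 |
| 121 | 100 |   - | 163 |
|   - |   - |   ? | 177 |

156

Row 2 needs 554; the known cells sum to 363, so (2,2) = 191.
Row 3 needs 554; the known cells sum to 384, so (3,3) = 170.
Column 1 needs 554; the known cells sum to 447, so (4,1) = 107.
Column 2 must total 554; the given cells sum to 440, so (4,2) = 114.
Using column 4: 128 + 163 + 177 + ? → (1,4) = 554 − 468 = 86.
Row 1 must total 554; the given cells sum to 419, so (1,3) = 135.
Using row 4: 107 + 114 + 177 + ? → (4,3) = 554 − 398 = 156.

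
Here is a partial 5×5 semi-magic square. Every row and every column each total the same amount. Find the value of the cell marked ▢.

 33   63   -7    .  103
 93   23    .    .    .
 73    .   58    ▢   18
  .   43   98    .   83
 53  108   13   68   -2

88

Row 5 is complete and sums to 240; that is the magic constant.
From row 1, 240 − (33 + 63 + (-7) + 103) gives (1,4) = 48.
Column 1: 33 + 93 + 73 + 53 + ? = 240, so (4,1) = -12.
The remaining cell in column 2 is (3,2) = 240 − 237 = 3.
Column 3: -7 + 58 + 98 + 13 + ? = 240, so (2,3) = 78.
Using column 5: 103 + 18 + 83 + (-2) + ? → (2,5) = 240 − 202 = 38.
Row 2: 93 + 23 + 78 + 38 + ? = 240, so (2,4) = 8.
Using row 3: 73 + 3 + 58 + 18 + ? → (3,4) = 240 − 152 = 88.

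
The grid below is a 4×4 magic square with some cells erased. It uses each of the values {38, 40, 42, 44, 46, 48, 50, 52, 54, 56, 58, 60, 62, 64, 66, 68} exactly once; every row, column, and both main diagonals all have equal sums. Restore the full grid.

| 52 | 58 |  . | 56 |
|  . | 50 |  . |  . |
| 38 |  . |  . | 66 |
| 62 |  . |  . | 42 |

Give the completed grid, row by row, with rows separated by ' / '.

52 58 46 56 / 60 50 54 48 / 38 40 68 66 / 62 64 44 42

The 16 entries sum to 848, so each line sums to 848/4 = 212.
Using row 1: 52 + 58 + 56 + ? → (1,3) = 212 − 166 = 46.
From column 1, 212 − (52 + 38 + 62) gives (2,1) = 60.
From column 4, 212 − (56 + 66 + 42) gives (2,4) = 48.
From main diagonal, 212 − (52 + 50 + 42) gives (3,3) = 68.
Row 2 needs 212; the known cells sum to 158, so (2,3) = 54.
Row 3 must total 212; the given cells sum to 172, so (3,2) = 40.
Column 2: 58 + 50 + 40 + ? = 212, so (4,2) = 64.
The remaining cell in column 3 is (4,3) = 212 − 168 = 44.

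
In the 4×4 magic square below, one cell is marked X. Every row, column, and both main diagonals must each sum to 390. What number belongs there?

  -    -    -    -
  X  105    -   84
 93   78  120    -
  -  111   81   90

114

Row 3: 93 + 78 + 120 + ? = 390, so (3,4) = 99.
From row 4, 390 − (111 + 81 + 90) gives (4,1) = 108.
From column 2, 390 − (105 + 78 + 111) gives (1,2) = 96.
From column 4, 390 − (84 + 99 + 90) gives (1,4) = 117.
Main diagonal must total 390; the given cells sum to 315, so (1,1) = 75.
Anti-diagonal must total 390; the given cells sum to 303, so (2,3) = 87.
The remaining cell in row 1 is (1,3) = 390 − 288 = 102.
Row 2 needs 390; the known cells sum to 276, so (2,1) = 114.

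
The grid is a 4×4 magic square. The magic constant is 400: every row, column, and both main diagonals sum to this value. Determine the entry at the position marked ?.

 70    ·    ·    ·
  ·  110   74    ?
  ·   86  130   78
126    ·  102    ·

The remaining cell in row 3 is (3,1) = 400 − 294 = 106.
From column 1, 400 − (70 + 106 + 126) gives (2,1) = 98.
The remaining cell in column 3 is (1,3) = 400 − 306 = 94.
Main diagonal must total 400; the given cells sum to 310, so (4,4) = 90.
Using anti-diagonal: 74 + 86 + 126 + ? → (1,4) = 400 − 286 = 114.
Using row 1: 70 + 94 + 114 + ? → (1,2) = 400 − 278 = 122.
Row 2: 98 + 110 + 74 + ? = 400, so (2,4) = 118.

118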